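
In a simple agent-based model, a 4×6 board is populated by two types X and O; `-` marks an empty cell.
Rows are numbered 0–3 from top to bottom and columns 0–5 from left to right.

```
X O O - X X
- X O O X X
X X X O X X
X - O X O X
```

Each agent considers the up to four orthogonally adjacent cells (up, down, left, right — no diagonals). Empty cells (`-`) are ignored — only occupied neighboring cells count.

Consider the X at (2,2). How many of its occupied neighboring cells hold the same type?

1

Occupied neighbors of (2,2): (1,2)=O, (3,2)=O, (2,1)=X, (2,3)=O.
Same type (X): 1 of 4.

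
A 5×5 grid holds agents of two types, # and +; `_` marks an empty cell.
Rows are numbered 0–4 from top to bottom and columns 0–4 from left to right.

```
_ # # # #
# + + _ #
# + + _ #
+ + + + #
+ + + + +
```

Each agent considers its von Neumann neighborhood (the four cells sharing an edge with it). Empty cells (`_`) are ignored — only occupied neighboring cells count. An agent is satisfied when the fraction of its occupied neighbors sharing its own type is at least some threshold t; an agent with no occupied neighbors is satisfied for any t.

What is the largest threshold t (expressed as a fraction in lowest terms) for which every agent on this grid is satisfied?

1/3

Row 0: (0,1)# 1/2 · (0,2)# 2/3 · (0,3)# 2/2 · (0,4)# 2/2
Row 1: (1,0)# 1/2 · (1,1)+ 2/4 · (1,2)+ 2/3 · (1,4)# 2/2
Row 2: (2,0)# 1/3 · (2,1)+ 3/4 · (2,2)+ 3/3 · (2,4)# 2/2
Row 3: (3,0)+ 2/3 · (3,1)+ 4/4 · (3,2)+ 4/4 · (3,3)+ 2/3 · (3,4)# 1/3
Row 4: (4,0)+ 2/2 · (4,1)+ 3/3 · (4,2)+ 3/3 · (4,3)+ 3/3 · (4,4)+ 1/2
The smallest same-type fraction is 1/3 at (2,0), which reduces to 1/3. Any threshold above that leaves this agent unsatisfied.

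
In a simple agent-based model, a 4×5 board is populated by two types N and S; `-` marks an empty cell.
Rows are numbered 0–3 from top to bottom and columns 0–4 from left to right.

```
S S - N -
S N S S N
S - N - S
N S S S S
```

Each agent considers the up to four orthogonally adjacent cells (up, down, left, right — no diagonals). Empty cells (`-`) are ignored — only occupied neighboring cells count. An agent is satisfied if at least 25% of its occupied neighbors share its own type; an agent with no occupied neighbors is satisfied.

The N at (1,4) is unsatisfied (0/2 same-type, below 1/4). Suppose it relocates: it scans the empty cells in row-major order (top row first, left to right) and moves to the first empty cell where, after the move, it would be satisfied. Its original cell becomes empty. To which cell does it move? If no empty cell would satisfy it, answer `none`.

Vacating (1,4). Empty cells in order:
  (0,2): 1/3 same-type → satisfied — stop here.

(0,2)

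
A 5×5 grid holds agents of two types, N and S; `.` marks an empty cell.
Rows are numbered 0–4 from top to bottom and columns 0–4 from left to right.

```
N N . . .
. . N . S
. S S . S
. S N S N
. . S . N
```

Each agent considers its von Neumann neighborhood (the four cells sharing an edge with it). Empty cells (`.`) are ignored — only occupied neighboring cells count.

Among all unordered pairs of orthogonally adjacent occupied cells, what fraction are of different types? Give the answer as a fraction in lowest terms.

7/12

Scan each occupied cell's neighbors to the right and below so each pair is counted once.
From row 0: 0 unlike of 1 pairs (running 0/1).
From row 1: 1 unlike of 2 pairs (running 1/3).
From row 2: 2 unlike of 4 pairs (running 3/7).
From row 3: 4 unlike of 5 pairs (running 7/12).
Total adjacent occupied pairs: 12; unlike-type pairs: 7.
7/12 is already in lowest terms.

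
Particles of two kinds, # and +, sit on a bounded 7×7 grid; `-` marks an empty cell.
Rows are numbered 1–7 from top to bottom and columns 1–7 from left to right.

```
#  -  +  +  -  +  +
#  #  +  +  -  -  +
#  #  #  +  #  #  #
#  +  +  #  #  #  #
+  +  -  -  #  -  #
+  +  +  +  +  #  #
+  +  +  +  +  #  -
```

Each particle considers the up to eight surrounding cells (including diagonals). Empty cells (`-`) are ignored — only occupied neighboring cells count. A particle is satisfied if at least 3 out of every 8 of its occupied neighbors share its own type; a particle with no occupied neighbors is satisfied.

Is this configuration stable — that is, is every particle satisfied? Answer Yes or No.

Row 1: (1,1)# 2/2 satisfied · (1,3)+ 3/4 satisfied · (1,4)+ 3/3 satisfied · (1,6)+ 2/2 satisfied · (1,7)+ 2/2 satisfied
Row 2: (2,1)# 4/4 satisfied · (2,2)# 5/7 satisfied · (2,3)+ 4/7 satisfied · (2,4)+ 4/6 satisfied · (2,7)+ 2/4 satisfied
Row 3: (3,1)# 4/5 satisfied · (3,2)# 5/8 satisfied · (3,3)# 3/8 satisfied · (3,4)+ 3/7 satisfied · (3,5)# 4/6 satisfied · (3,6)# 5/6 satisfied · (3,7)# 3/4 satisfied
Row 4: (4,1)# 2/5 satisfied · (4,2)+ 3/7 satisfied · (4,3)+ 3/6 satisfied · (4,4)# 4/6 satisfied · (4,5)# 5/6 satisfied · (4,6)# 7/7 satisfied · (4,7)# 4/4 satisfied
Row 5: (5,1)+ 4/5 satisfied · (5,2)+ 6/7 satisfied · (5,5)# 4/6 satisfied · (5,7)# 4/4 satisfied
Row 6: (6,1)+ 5/5 satisfied · (6,2)+ 7/7 satisfied · (6,3)+ 6/6 satisfied · (6,4)+ 5/6 satisfied · (6,5)+ 3/6 satisfied · (6,6)# 4/6 satisfied · (6,7)# 3/3 satisfied
Row 7: (7,1)+ 3/3 satisfied · (7,2)+ 5/5 satisfied · (7,3)+ 5/5 satisfied · (7,4)+ 5/5 satisfied · (7,5)+ 3/5 satisfied · (7,6)# 2/4 satisfied
All meet the threshold, so the configuration is stable.

Yes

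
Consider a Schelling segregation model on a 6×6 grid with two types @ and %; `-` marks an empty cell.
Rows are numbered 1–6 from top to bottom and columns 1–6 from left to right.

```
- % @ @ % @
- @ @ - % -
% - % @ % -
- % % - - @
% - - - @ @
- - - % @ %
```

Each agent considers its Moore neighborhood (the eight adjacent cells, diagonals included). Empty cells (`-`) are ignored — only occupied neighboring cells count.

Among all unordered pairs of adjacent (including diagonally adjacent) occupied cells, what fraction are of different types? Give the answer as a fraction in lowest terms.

Scan each occupied cell's neighbors to the right and below (and the two forward diagonals) so each pair is counted once.
From row 1: 7 unlike of 12 pairs (running 7/12).
From row 2: 4 unlike of 7 pairs (running 11/19).
From row 3: 4 unlike of 7 pairs (running 15/26).
From row 4: 0 unlike of 4 pairs (running 15/30).
From row 5: 3 unlike of 6 pairs (running 18/36).
From row 6: 2 unlike of 2 pairs (running 20/38).
Total adjacent occupied pairs: 38; unlike-type pairs: 20.
20/38 reduces to 10/19.

10/19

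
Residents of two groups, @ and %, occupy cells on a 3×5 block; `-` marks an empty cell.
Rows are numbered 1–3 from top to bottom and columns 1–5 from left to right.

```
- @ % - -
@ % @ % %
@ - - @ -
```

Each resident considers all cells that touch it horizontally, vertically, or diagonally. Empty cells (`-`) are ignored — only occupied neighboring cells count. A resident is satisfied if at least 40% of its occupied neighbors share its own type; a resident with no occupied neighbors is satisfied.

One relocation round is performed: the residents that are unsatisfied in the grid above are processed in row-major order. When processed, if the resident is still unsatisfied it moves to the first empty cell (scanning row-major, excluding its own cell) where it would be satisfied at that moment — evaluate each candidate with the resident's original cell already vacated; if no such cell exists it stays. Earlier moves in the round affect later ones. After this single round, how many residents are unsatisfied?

1

Initially unsatisfied (in order): (2,2), (3,4).
  (2,2) → (1,4).
  (3,4) → (1,1).
Resulting grid:
@ @ % % -
@ - @ % %
@ - - - -
Unsatisfied now: (2,3).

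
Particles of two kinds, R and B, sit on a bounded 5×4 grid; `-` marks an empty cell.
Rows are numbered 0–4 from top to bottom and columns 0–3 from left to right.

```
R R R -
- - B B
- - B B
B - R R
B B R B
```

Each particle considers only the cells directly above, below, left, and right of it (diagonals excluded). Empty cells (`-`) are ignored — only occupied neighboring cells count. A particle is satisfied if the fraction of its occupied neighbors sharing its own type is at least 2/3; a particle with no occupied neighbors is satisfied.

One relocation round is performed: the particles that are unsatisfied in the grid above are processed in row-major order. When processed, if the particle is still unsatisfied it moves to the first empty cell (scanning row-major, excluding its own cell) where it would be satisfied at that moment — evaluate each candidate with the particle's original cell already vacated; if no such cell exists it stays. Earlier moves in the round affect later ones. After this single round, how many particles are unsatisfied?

1

Initially unsatisfied (in order): (0,2), (3,3), (4,1), (4,2), (4,3).
  (0,2) → (1,0).
  (3,3) → (1,1).
  (4,1) → (0,3).
  (4,2): no empty cell satisfies it; stays.
  (4,3) → (0,2).
Resulting grid:
R R B B
R R B B
- - B B
B - R -
B - R -
Unsatisfied now: (3,2).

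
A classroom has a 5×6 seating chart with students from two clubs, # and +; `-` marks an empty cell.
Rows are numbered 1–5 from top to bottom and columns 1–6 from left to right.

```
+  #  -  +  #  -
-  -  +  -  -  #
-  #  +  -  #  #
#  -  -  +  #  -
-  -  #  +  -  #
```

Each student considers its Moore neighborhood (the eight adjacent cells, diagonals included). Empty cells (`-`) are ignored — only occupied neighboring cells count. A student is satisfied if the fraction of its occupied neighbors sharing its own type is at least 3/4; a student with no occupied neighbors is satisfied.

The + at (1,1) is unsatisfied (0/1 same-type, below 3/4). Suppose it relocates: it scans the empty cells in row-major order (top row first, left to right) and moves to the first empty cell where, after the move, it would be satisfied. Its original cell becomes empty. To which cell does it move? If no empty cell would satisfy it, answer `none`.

none

Vacating (1,1). Empty cells in order:
  (1,3): 2/3 same-type → still unsatisfied.
  (1,6): 0/2 same-type → still unsatisfied.
  (2,1): 0/2 same-type → still unsatisfied.
  (2,2): 2/4 same-type → still unsatisfied.
  (2,4): 3/5 same-type → still unsatisfied.
  (2,5): 1/5 same-type → still unsatisfied.
  (3,1): 0/2 same-type → still unsatisfied.
  (3,4): 3/5 same-type → still unsatisfied.
  (4,2): 1/4 same-type → still unsatisfied.
  (4,3): 3/5 same-type → still unsatisfied.
  (4,6): 0/4 same-type → still unsatisfied.
  (5,1): 0/1 same-type → still unsatisfied.
  (5,2): 0/2 same-type → still unsatisfied.
  (5,5): 2/4 same-type → still unsatisfied.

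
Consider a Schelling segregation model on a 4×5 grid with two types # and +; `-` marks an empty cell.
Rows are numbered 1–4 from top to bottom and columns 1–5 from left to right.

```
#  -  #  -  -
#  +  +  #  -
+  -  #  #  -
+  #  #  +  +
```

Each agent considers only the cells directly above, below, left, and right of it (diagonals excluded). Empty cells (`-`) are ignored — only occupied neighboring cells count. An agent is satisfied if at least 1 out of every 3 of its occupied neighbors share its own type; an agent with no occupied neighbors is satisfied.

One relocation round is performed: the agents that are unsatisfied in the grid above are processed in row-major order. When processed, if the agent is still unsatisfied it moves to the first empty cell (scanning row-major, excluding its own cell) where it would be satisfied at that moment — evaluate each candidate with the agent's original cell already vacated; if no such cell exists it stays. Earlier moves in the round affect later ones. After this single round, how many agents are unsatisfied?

Initially unsatisfied (in order): (1,3), (2,3).
  (1,3) → (1,2).
  (2,3): now satisfied by earlier moves; stays.
Resulting grid:
# # - - -
# + + # -
+ - # # -
+ # # + +
All satisfied now.

0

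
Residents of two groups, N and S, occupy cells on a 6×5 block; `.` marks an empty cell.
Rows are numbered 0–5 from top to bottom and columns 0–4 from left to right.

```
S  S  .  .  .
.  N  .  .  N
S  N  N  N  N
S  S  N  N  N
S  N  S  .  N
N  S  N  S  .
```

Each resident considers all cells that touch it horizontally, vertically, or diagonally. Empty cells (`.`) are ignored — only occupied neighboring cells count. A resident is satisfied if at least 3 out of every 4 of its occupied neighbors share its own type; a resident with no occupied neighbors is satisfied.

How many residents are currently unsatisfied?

16

(0,0)S 1/2 unhappy
(0,1)S 1/2 unhappy
(1,1)N 2/5 unhappy
(1,4)N 2/2 ok
(2,0)S 2/4 unhappy
(2,1)N 3/6 unhappy
(2,2)N 5/6 ok
(2,3)N 6/6 ok
(2,4)N 4/4 ok
(3,0)S 3/5 unhappy
(3,1)S 4/8 unhappy
(3,2)N 5/7 unhappy
(3,3)N 6/7 ok
(3,4)N 4/4 ok
(4,0)S 3/5 unhappy
(4,1)N 3/8 unhappy
(4,2)S 3/7 unhappy
(4,4)N 2/3 unhappy
(5,0)N 1/3 unhappy
(5,1)S 2/5 unhappy
(5,2)N 1/4 unhappy
(5,3)S 1/3 unhappy
Unsatisfied: (0,0), (0,1), (1,1), (2,0), (2,1), (3,0), (3,1), (3,2), (4,0), (4,1), (4,2), (4,4), (5,0), (5,1), (5,2), (5,3) — 16 in total.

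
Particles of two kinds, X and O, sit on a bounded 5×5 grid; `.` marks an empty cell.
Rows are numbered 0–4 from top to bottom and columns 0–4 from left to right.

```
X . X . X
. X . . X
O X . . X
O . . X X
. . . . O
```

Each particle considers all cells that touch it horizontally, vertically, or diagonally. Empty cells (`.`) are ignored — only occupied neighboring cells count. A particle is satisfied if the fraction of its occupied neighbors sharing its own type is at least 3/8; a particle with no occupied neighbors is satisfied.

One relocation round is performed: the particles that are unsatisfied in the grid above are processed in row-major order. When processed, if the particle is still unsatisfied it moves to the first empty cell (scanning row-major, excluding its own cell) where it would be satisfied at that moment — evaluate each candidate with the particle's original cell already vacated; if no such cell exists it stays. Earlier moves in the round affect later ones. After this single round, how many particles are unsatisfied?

0

Initially unsatisfied (in order): (2,0), (2,1), (4,4).
  (2,0) → (3,1).
  (2,1) → (0,1).
  (4,4) → (2,0).
Resulting grid:
X X X . X
. X . . X
O . . . X
O O . X X
. . . . .
All satisfied now.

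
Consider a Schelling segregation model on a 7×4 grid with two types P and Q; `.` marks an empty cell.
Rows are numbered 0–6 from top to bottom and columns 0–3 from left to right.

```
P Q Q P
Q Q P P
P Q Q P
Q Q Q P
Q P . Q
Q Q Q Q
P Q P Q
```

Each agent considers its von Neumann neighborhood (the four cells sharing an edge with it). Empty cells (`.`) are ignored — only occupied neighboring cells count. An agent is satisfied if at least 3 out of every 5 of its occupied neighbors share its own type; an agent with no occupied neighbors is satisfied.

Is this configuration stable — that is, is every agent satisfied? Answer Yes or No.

No

(0,0)P 0/2 unhappy
(0,1)Q 2/3 ok
(0,2)Q 1/3 unhappy
(0,3)P 1/2 unhappy
(1,0)Q 1/3 unhappy
(1,1)Q 3/4 ok
(1,2)P 1/4 unhappy
(1,3)P 3/3 ok
(2,0)P 0/3 unhappy
(2,1)Q 3/4 ok
(2,2)Q 2/4 unhappy
(2,3)P 2/3 ok
(3,0)Q 2/3 ok
(3,1)Q 3/4 ok
(3,2)Q 2/3 ok
(3,3)P 1/3 unhappy
(4,0)Q 2/3 ok
(4,1)P 0/3 unhappy
(4,3)Q 1/2 unhappy
(5,0)Q 2/3 ok
(5,1)Q 3/4 ok
(5,2)Q 2/3 ok
(5,3)Q 3/3 ok
(6,0)P 0/2 unhappy
(6,1)Q 1/3 unhappy
(6,2)P 0/3 unhappy
(6,3)Q 1/2 unhappy
For instance (0,0) has only 0/2 same-type neighbors, below 3/5.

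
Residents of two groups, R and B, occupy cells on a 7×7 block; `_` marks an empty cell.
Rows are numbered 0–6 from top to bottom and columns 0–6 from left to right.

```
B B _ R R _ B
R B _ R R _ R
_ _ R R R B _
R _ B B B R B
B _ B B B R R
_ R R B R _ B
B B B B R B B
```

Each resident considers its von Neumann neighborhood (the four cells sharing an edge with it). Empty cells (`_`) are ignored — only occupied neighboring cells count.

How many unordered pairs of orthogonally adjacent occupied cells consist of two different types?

22

Scan each occupied cell's neighbors to the right and below so each pair is counted once.
From row 0: 2 unlike of 7 pairs (running 2/7).
From row 1: 1 unlike of 4 pairs (running 3/11).
From row 2: 5 unlike of 7 pairs (running 8/18).
From row 3: 4 unlike of 10 pairs (running 12/28).
From row 4: 4 unlike of 8 pairs (running 16/36).
From row 5: 4 unlike of 8 pairs (running 20/44).
From row 6: 2 unlike of 6 pairs (running 22/50).
Total adjacent occupied pairs: 50; unlike-type pairs: 22.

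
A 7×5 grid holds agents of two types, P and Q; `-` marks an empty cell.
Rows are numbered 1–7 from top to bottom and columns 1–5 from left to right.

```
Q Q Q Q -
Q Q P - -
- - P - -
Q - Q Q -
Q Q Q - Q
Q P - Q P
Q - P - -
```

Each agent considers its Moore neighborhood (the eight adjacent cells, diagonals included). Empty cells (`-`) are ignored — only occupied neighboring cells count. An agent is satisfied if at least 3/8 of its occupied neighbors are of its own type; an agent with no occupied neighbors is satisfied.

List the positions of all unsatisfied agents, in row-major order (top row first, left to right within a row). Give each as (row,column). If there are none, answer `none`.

(1,1)Q 3/3 ✓
(1,2)Q 4/5 ✓
(1,3)Q 3/4 ✓
(1,4)Q 1/2 ✓
(2,1)Q 3/3 ✓
(2,2)Q 4/6 ✓
(2,3)P 1/5 ✗
(3,3)P 1/4 ✗
(4,1)Q 2/2 ✓
(4,3)Q 3/4 ✓
(4,4)Q 3/4 ✓
(5,1)Q 3/4 ✓
(5,2)Q 5/6 ✓
(5,3)Q 4/5 ✓
(5,5)Q 2/3 ✓
(6,1)Q 3/4 ✓
(6,2)P 1/6 ✗
(6,4)Q 2/4 ✓
(6,5)P 0/2 ✗
(7,1)Q 1/2 ✓
(7,3)P 1/2 ✓

(2,3), (3,3), (6,2), (6,5)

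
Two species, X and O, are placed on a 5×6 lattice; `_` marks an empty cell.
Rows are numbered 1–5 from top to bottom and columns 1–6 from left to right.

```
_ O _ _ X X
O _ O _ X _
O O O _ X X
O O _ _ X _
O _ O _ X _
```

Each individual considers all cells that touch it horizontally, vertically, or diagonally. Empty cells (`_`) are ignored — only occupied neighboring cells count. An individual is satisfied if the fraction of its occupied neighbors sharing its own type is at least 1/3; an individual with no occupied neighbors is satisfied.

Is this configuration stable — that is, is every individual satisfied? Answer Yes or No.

(1,2)O 2/2 ok
(1,5)X 2/2 ok
(1,6)X 2/2 ok
(2,1)O 3/3 ok
(2,3)O 3/3 ok
(2,5)X 4/4 ok
(3,1)O 4/4 ok
(3,2)O 6/6 ok
(3,3)O 3/3 ok
(3,5)X 3/3 ok
(3,6)X 3/3 ok
(4,1)O 4/4 ok
(4,2)O 6/6 ok
(4,5)X 3/3 ok
(5,1)O 2/2 ok
(5,3)O 1/1 ok
(5,5)X 1/1 ok
All meet the threshold, so the configuration is stable.

Yes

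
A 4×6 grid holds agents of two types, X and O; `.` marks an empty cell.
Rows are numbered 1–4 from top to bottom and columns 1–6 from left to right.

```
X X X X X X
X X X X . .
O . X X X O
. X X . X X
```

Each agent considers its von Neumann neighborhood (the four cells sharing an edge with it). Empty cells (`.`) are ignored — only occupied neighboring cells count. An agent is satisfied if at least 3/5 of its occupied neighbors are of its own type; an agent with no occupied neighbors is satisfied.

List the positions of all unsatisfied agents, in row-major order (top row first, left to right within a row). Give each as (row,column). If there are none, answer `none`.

(3,1), (3,6), (4,6)

(1,1)X 2/2 satisfied
(1,2)X 3/3 satisfied
(1,3)X 3/3 satisfied
(1,4)X 3/3 satisfied
(1,5)X 2/2 satisfied
(1,6)X 1/1 satisfied
(2,1)X 2/3 satisfied
(2,2)X 3/3 satisfied
(2,3)X 4/4 satisfied
(2,4)X 3/3 satisfied
(3,1)O 0/1 not
(3,3)X 3/3 satisfied
(3,4)X 3/3 satisfied
(3,5)X 2/3 satisfied
(3,6)O 0/2 not
(4,2)X 1/1 satisfied
(4,3)X 2/2 satisfied
(4,5)X 2/2 satisfied
(4,6)X 1/2 not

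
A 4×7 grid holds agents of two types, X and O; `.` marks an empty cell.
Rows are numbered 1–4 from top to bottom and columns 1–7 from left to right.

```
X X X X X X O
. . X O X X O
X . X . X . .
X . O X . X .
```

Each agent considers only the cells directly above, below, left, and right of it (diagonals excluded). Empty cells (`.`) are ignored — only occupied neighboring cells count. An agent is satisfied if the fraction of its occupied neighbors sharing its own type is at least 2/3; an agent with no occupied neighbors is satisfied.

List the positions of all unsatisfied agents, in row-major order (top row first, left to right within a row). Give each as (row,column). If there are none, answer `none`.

(1,7), (2,4), (2,7), (3,3), (4,3), (4,4)

Row 1: (1,1)X 1/1 ok · (1,2)X 2/2 ok · (1,3)X 3/3 ok · (1,4)X 2/3 ok · (1,5)X 3/3 ok · (1,6)X 2/3 ok · (1,7)O 1/2 unhappy
Row 2: (2,3)X 2/3 ok · (2,4)O 0/3 unhappy · (2,5)X 3/4 ok · (2,6)X 2/3 ok · (2,7)O 1/2 unhappy
Row 3: (3,1)X 1/1 ok · (3,3)X 1/2 unhappy · (3,5)X 1/1 ok
Row 4: (4,1)X 1/1 ok · (4,3)O 0/2 unhappy · (4,4)X 0/1 unhappy · (4,6)X 0/0 ok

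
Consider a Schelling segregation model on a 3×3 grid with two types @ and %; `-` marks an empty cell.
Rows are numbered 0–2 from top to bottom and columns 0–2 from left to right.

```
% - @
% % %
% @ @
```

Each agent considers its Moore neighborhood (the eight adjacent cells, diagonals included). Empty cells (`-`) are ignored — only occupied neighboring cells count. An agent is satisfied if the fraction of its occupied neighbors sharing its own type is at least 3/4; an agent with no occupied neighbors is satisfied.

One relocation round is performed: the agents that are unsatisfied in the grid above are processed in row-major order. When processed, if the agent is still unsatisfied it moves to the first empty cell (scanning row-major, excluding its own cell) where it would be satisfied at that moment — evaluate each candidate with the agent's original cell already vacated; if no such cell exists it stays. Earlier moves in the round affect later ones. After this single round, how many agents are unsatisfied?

Initially unsatisfied (in order): (0,2), (1,1), (1,2), (2,0), (2,1), (2,2).
  (0,2): no empty cell satisfies it; stays.
  (1,1) → (0,1).
  (1,2): no empty cell satisfies it; stays.
  (2,0): no empty cell satisfies it; stays.
  (2,1): no empty cell satisfies it; stays.
  (2,2): no empty cell satisfies it; stays.
Resulting grid:
% % @
% - %
% @ @
Unsatisfied now: (0,2), (1,2), (2,0), (2,1), (2,2).

5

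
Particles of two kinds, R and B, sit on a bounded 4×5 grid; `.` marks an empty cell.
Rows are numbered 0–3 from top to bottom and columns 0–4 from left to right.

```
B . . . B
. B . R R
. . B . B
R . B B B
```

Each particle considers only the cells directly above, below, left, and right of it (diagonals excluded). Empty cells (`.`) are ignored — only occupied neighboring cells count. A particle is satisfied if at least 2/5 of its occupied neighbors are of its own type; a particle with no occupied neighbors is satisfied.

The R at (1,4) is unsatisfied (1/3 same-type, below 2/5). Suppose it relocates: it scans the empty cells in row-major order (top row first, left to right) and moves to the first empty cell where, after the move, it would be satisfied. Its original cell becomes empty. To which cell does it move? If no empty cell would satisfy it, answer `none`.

(0,2)

Vacating (1,4). Empty cells in order:
  (0,1): 0/2 same-type → still unsatisfied.
  (0,2): 0/0 same-type → satisfied — stop here.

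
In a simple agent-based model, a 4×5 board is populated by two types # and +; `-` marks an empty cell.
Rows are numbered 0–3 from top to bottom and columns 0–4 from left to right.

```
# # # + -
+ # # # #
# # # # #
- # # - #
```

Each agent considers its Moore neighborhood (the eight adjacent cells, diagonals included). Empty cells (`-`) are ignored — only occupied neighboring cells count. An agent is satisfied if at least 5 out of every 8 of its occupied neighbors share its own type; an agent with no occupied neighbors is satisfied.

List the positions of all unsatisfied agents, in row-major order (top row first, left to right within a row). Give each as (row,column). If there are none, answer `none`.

(0,3), (1,0)

(0,0)# 2/3 ✓
(0,1)# 4/5 ✓
(0,2)# 4/5 ✓
(0,3)+ 0/4 ✗
(1,0)+ 0/5 ✗
(1,1)# 7/8 ✓
(1,2)# 7/8 ✓
(1,3)# 6/7 ✓
(1,4)# 3/4 ✓
(2,0)# 3/4 ✓
(2,1)# 6/7 ✓
(2,2)# 7/7 ✓
(2,3)# 7/7 ✓
(2,4)# 4/4 ✓
(3,1)# 4/4 ✓
(3,2)# 4/4 ✓
(3,4)# 2/2 ✓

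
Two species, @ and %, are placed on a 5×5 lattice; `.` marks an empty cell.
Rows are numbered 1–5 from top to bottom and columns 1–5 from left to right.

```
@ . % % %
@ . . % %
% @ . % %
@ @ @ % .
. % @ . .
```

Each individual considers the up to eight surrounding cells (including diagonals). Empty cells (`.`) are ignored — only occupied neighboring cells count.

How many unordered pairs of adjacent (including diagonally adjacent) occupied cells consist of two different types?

11

Scan each occupied cell's neighbors to the right and below (and the two forward diagonals) so each pair is counted once.
Row 1: @(1,1)–@(2,1)= %(1,3)–%(1,4)= %(1,3)–%(2,4)= %(1,4)–%(1,5)= %(1,4)–%(2,4)= %(1,4)–%(2,5)= %(1,5)–%(2,5)= %(1,5)–%(2,4)=  → 0/8 unlike.
Row 2: @(2,1)–%(3,1)≠ @(2,1)–@(3,2)= %(2,4)–%(2,5)= %(2,4)–%(3,4)= %(2,4)–%(3,5)= %(2,5)–%(3,5)= %(2,5)–%(3,4)=  → 1/7 unlike.
Row 3: %(3,1)–@(3,2)≠ %(3,1)–@(4,1)≠ %(3,1)–@(4,2)≠ @(3,2)–@(4,2)= @(3,2)–@(4,3)= @(3,2)–@(4,1)= %(3,4)–%(3,5)= %(3,4)–%(4,4)= %(3,4)–@(4,3)≠ %(3,5)–%(4,4)=  → 4/10 unlike.
Row 4: @(4,1)–@(4,2)= @(4,1)–%(5,2)≠ @(4,2)–@(4,3)= @(4,2)–%(5,2)≠ @(4,2)–@(5,3)= @(4,3)–%(4,4)≠ @(4,3)–@(5,3)= @(4,3)–%(5,2)≠ %(4,4)–@(5,3)≠  → 5/9 unlike.
Row 5: %(5,2)–@(5,3)≠  → 1/1 unlike.
Total adjacent occupied pairs: 35; unlike-type pairs: 11.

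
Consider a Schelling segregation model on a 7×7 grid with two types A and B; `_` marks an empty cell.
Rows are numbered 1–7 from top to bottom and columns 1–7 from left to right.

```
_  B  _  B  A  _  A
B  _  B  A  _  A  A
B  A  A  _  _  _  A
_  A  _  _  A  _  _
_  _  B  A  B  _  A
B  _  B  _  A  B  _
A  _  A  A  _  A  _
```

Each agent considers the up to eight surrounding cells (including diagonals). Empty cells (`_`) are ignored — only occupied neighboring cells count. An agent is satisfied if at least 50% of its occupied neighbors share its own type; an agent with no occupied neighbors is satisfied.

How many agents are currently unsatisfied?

Row 1: (1,2)B 2/2 satisfied · (1,4)B 1/3 not · (1,5)A 2/3 satisfied · (1,7)A 2/2 satisfied
Row 2: (2,1)B 2/3 satisfied · (2,3)B 2/5 not · (2,4)A 2/4 satisfied · (2,6)A 4/4 satisfied · (2,7)A 3/3 satisfied
Row 3: (3,1)B 1/3 not · (3,2)A 2/5 not · (3,3)A 3/4 satisfied · (3,7)A 2/2 satisfied
Row 4: (4,2)A 2/4 satisfied · (4,5)A 1/2 satisfied
Row 5: (5,3)B 1/3 not · (5,4)A 2/5 not · (5,5)B 1/4 not · (5,7)A 0/1 not
Row 6: (6,1)B 0/1 not · (6,3)B 1/4 not · (6,5)A 3/5 satisfied · (6,6)B 1/4 not
Row 7: (7,1)A 0/1 not · (7,3)A 1/2 satisfied · (7,4)A 2/3 satisfied · (7,6)A 1/2 satisfied
Unsatisfied: (1,4), (2,3), (3,1), (3,2), (5,3), (5,4), (5,5), (5,7), (6,1), (6,3), (6,6), (7,1) — 12 in total.

12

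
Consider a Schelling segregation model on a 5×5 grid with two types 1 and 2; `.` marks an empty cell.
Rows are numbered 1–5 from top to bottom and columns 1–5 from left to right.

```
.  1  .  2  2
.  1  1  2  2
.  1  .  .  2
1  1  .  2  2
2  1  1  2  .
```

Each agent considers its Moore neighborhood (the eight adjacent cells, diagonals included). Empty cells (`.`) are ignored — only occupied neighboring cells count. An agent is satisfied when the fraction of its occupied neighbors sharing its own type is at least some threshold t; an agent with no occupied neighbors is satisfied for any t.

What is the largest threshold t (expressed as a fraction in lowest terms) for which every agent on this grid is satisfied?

Row 1: (1,2)1 2/2 · (1,4)2 3/4 · (1,5)2 3/3
Row 2: (2,2)1 3/3 · (2,3)1 3/5 · (2,4)2 4/5 · (2,5)2 4/4
Row 3: (3,2)1 4/4 · (3,5)2 4/4
Row 4: (4,1)1 3/4 · (4,2)1 4/5 · (4,4)2 3/4 · (4,5)2 3/3
Row 5: (5,1)2 0/3 · (5,2)1 3/4 · (5,3)1 2/4 · (5,4)2 2/3
The smallest same-type fraction is 0/3 at (5,1), which reduces to 0/1. Any threshold above that leaves this agent unsatisfied.

0/1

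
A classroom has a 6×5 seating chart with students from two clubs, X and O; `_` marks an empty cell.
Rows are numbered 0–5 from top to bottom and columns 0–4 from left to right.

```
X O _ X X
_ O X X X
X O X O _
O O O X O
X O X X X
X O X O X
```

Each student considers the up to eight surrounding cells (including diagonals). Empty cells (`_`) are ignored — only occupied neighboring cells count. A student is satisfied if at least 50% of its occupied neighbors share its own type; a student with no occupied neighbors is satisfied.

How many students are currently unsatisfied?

14

Row 0: (0,0)X 0/2 ✗ · (0,1)O 1/3 ✗ · (0,3)X 4/4 ✓ · (0,4)X 3/3 ✓
Row 1: (1,1)O 2/6 ✗ · (1,2)X 3/7 ✗ · (1,3)X 5/6 ✓ · (1,4)X 3/4 ✓
Row 2: (2,0)X 0/4 ✗ · (2,1)O 4/7 ✓ · (2,2)X 3/8 ✗ · (2,3)O 2/7 ✗
Row 3: (3,0)O 3/5 ✓ · (3,1)O 4/8 ✓ · (3,2)O 4/8 ✓ · (3,3)X 4/7 ✓ · (3,4)O 1/4 ✗
Row 4: (4,0)X 1/5 ✗ · (4,1)O 4/8 ✓ · (4,2)X 3/8 ✗ · (4,3)X 5/8 ✓ · (4,4)X 3/5 ✓
Row 5: (5,0)X 1/3 ✗ · (5,1)O 1/5 ✗ · (5,2)X 2/5 ✗ · (5,3)O 0/5 ✗ · (5,4)X 2/3 ✓
Unsatisfied: (0,0), (0,1), (1,1), (1,2), (2,0), (2,2), (2,3), (3,4), (4,0), (4,2), (5,0), (5,1), (5,2), (5,3) — 14 in total.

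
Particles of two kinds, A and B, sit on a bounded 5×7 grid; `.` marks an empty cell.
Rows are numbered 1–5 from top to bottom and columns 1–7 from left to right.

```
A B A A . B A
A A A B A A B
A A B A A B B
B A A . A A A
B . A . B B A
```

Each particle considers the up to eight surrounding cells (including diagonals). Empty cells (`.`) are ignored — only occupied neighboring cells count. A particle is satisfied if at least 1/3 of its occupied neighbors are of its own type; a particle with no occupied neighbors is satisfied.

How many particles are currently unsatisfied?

7

(1,1)A 2/3 ok
(1,2)B 0/5 unhappy
(1,3)A 3/5 ok
(1,4)A 3/4 ok
(1,6)B 1/4 unhappy
(1,7)A 1/3 ok
(2,1)A 4/5 ok
(2,2)A 6/8 ok
(2,3)A 5/8 ok
(2,4)B 1/7 unhappy
(2,5)A 4/7 ok
(2,6)A 3/7 ok
(2,7)B 3/5 ok
(3,1)A 4/5 ok
(3,2)A 6/8 ok
(3,3)B 1/7 unhappy
(3,4)A 5/7 ok
(3,5)A 5/7 ok
(3,6)B 2/8 unhappy
(3,7)B 2/5 ok
(4,1)B 1/4 unhappy
(4,2)A 4/7 ok
(4,3)A 4/5 ok
(4,5)A 3/6 ok
(4,6)A 4/8 ok
(4,7)A 2/5 ok
(5,1)B 1/2 ok
(5,3)A 2/2 ok
(5,5)B 1/3 ok
(5,6)B 1/5 unhappy
(5,7)A 2/3 ok
Unsatisfied: (1,2), (1,6), (2,4), (3,3), (3,6), (4,1), (5,6) — 7 in total.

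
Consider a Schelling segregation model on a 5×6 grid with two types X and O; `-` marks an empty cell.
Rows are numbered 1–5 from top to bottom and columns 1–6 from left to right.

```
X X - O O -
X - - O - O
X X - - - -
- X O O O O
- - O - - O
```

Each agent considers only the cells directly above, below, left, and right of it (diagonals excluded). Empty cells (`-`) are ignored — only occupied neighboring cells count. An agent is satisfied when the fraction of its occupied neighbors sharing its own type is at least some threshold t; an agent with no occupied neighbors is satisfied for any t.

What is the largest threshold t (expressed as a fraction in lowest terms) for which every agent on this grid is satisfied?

1/2

Row 1: (1,1)X 2/2 · (1,2)X 1/1 · (1,4)O 2/2 · (1,5)O 1/1
Row 2: (2,1)X 2/2 · (2,4)O 1/1 · (2,6)O — no occupied neighbors
Row 3: (3,1)X 2/2 · (3,2)X 2/2
Row 4: (4,2)X 1/2 · (4,3)O 2/3 · (4,4)O 2/2 · (4,5)O 2/2 · (4,6)O 2/2
Row 5: (5,3)O 1/1 · (5,6)O 1/1
The smallest same-type fraction is 1/2 at (4,2), which reduces to 1/2. Any threshold above that leaves this agent unsatisfied.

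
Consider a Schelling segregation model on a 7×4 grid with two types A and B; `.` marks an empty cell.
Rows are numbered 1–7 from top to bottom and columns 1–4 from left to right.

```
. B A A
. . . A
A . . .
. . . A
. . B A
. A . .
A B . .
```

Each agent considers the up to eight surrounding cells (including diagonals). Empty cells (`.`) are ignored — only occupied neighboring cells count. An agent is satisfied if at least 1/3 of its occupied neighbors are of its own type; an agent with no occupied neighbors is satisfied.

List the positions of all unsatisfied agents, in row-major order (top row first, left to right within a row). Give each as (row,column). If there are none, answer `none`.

Row 1: (1,2)B 0/1 ✗ · (1,3)A 2/3 ✓ · (1,4)A 2/2 ✓
Row 2: (2,4)A 2/2 ✓
Row 3: (3,1)A 0/0 ✓
Row 4: (4,4)A 1/2 ✓
Row 5: (5,3)B 0/3 ✗ · (5,4)A 1/2 ✓
Row 6: (6,2)A 1/3 ✓
Row 7: (7,1)A 1/2 ✓ · (7,2)B 0/2 ✗

(1,2), (5,3), (7,2)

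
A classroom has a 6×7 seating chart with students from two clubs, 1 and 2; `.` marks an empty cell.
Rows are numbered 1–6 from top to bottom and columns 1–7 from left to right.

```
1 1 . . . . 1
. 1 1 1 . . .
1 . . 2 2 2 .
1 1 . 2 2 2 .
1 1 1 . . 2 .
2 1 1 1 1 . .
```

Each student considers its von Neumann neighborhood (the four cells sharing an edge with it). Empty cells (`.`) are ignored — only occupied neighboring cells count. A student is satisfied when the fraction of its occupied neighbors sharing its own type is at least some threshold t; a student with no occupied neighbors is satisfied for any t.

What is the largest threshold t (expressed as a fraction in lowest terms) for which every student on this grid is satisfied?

Row 1: (1,1)1 1/1 · (1,2)1 2/2 · (1,7)1 — no occupied neighbors
Row 2: (2,2)1 2/2 · (2,3)1 2/2 · (2,4)1 1/2
Row 3: (3,1)1 1/1 · (3,4)2 2/3 · (3,5)2 3/3 · (3,6)2 2/2
Row 4: (4,1)1 3/3 · (4,2)1 2/2 · (4,4)2 2/2 · (4,5)2 3/3 · (4,6)2 3/3
Row 5: (5,1)1 2/3 · (5,2)1 4/4 · (5,3)1 2/2 · (5,6)2 1/1
Row 6: (6,1)2 0/2 · (6,2)1 2/3 · (6,3)1 3/3 · (6,4)1 2/2 · (6,5)1 1/1
The smallest same-type fraction is 0/2 at (6,1), which reduces to 0/1. Any threshold above that leaves this student unsatisfied.

0/1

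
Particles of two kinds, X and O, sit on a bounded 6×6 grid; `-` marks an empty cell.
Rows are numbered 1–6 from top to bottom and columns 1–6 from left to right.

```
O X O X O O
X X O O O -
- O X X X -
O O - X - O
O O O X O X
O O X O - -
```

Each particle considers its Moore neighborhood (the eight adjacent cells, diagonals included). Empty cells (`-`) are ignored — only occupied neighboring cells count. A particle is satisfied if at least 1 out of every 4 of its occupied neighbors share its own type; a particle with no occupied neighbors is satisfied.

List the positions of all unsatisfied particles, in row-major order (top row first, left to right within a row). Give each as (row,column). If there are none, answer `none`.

Row 1: (1,1)O 0/3 not · (1,2)X 2/5 satisfied · (1,3)O 2/5 satisfied · (1,4)X 0/5 not · (1,5)O 3/4 satisfied · (1,6)O 2/2 satisfied
Row 2: (2,1)X 2/4 satisfied · (2,2)X 3/7 satisfied · (2,3)O 3/8 satisfied · (2,4)O 4/8 satisfied · (2,5)O 3/6 satisfied
Row 3: (3,2)O 3/6 satisfied · (3,3)X 3/7 satisfied · (3,4)X 3/6 satisfied · (3,5)X 2/5 satisfied
Row 4: (4,1)O 4/4 satisfied · (4,2)O 5/6 satisfied · (4,4)X 4/6 satisfied · (4,6)O 1/3 satisfied
Row 5: (5,1)O 5/5 satisfied · (5,2)O 6/7 satisfied · (5,3)O 4/7 satisfied · (5,4)X 2/5 satisfied · (5,5)O 2/5 satisfied · (5,6)X 0/2 not
Row 6: (6,1)O 3/3 satisfied · (6,2)O 4/5 satisfied · (6,3)X 1/5 not · (6,4)O 2/4 satisfied

(1,1), (1,4), (5,6), (6,3)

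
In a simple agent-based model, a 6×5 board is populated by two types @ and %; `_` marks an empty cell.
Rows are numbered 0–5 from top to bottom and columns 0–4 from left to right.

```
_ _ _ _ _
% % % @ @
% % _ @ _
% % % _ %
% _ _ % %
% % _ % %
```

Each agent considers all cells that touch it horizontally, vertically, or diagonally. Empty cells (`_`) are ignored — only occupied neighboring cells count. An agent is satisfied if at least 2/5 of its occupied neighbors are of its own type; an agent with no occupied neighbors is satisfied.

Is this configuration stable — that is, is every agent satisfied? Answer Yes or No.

Row 1: (1,0)% 3/3 ✓ · (1,1)% 4/4 ✓ · (1,2)% 2/4 ✓ · (1,3)@ 2/3 ✓ · (1,4)@ 2/2 ✓
Row 2: (2,0)% 5/5 ✓ · (2,1)% 7/7 ✓ · (2,3)@ 2/5 ✓
Row 3: (3,0)% 4/4 ✓ · (3,1)% 5/5 ✓ · (3,2)% 3/4 ✓ · (3,4)% 2/3 ✓
Row 4: (4,0)% 4/4 ✓ · (4,3)% 5/5 ✓ · (4,4)% 4/4 ✓
Row 5: (5,0)% 2/2 ✓ · (5,1)% 2/2 ✓ · (5,3)% 3/3 ✓ · (5,4)% 3/3 ✓
All meet the threshold, so the configuration is stable.

Yes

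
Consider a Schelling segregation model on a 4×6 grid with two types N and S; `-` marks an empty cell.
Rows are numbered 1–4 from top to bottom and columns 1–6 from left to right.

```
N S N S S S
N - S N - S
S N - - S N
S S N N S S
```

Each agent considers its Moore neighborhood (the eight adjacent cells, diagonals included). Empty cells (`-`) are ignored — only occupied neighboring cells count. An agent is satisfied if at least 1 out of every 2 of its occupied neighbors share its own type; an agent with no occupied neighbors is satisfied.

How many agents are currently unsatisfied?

7

Row 1: (1,1)N 1/2 ✓ · (1,2)S 1/4 ✗ · (1,3)N 1/4 ✗ · (1,4)S 2/4 ✓ · (1,5)S 3/4 ✓ · (1,6)S 2/2 ✓
Row 2: (2,1)N 2/4 ✓ · (2,3)S 2/5 ✗ · (2,4)N 1/5 ✗ · (2,6)S 3/4 ✓
Row 3: (3,1)S 2/4 ✓ · (3,2)N 2/6 ✗ · (3,5)S 3/6 ✓ · (3,6)N 0/4 ✗
Row 4: (4,1)S 2/3 ✓ · (4,2)S 2/4 ✓ · (4,3)N 2/3 ✓ · (4,4)N 1/3 ✗ · (4,5)S 2/4 ✓ · (4,6)S 2/3 ✓
Unsatisfied: (1,2), (1,3), (2,3), (2,4), (3,2), (3,6), (4,4) — 7 in total.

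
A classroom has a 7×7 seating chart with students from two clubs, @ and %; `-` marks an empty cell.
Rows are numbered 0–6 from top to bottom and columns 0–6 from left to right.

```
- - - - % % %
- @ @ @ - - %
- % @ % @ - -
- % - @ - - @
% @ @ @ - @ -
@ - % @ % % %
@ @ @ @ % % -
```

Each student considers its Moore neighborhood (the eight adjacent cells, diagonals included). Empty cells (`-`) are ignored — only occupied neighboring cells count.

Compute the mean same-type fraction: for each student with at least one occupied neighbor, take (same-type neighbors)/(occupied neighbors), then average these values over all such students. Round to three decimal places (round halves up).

0.614

(0,4)% 1/2
(0,5)% 3/3
(0,6)% 2/2
(1,1)@ 2/3
(1,2)@ 3/5
(1,3)@ 3/5
(1,6)% 2/2
(2,1)% 1/4
(2,2)@ 4/7
(2,3)% 0/5
(2,4)@ 2/3
(3,1)% 2/5
(3,3)@ 4/5
(3,6)@ 1/1
(4,0)% 1/3
(4,1)@ 2/5
(4,2)@ 4/6
(4,3)@ 3/5
(4,5)@ 1/4
(5,0)@ 3/4
(5,2)% 0/7
(5,3)@ 4/7
(5,4)% 3/7
(5,5)% 4/5
(5,6)% 2/3
(6,0)@ 2/2
(6,1)@ 3/4
(6,2)@ 3/4
(6,3)@ 2/5
(6,4)% 3/5
(6,5)% 4/4
Sum over 31 students: 1/2 + 3/3 + 2/2 + 2/3 + 3/5 + 3/5 + 2/2 + 1/4 + 4/7 + 0/5 + 2/3 + 2/5 + 4/5 + 1/1 + 1/3 + 2/5 + 4/6 + 3/5 + 1/4 + 3/4 + 0/7 + 4/7 + 3/7 + 4/5 + 2/3 + 2/2 + 3/4 + 3/4 + 2/5 + 3/5 + 4/4 = 2663/140; mean = 2663/140 ÷ 31 = 2663/4340 = 0.613594… → 0.614.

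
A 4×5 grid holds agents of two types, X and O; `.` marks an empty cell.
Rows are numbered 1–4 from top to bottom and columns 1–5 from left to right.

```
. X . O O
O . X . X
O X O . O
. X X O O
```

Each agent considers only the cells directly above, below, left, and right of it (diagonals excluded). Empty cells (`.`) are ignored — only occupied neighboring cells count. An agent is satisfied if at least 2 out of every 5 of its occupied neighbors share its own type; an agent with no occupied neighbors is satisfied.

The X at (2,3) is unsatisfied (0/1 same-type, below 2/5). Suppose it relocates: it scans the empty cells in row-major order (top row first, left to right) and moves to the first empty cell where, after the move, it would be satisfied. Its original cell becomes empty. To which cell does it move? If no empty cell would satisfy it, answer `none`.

(1,1)

Vacating (2,3). Empty cells in order:
  (1,1): 1/2 same-type → satisfied — stop here.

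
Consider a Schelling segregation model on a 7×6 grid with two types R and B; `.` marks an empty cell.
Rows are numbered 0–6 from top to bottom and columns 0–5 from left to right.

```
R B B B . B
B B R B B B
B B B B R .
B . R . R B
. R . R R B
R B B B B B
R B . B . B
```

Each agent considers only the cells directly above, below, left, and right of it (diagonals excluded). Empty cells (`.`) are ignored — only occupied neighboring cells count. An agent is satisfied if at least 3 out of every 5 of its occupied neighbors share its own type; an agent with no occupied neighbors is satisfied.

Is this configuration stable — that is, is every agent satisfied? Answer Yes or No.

(0,0)R 0/2 not
(0,1)B 2/3 satisfied
(0,2)B 2/3 satisfied
(0,3)B 2/2 satisfied
(0,5)B 1/1 satisfied
(1,0)B 2/3 satisfied
(1,1)B 3/4 satisfied
(1,2)R 0/4 not
(1,3)B 3/4 satisfied
(1,4)B 2/3 satisfied
(1,5)B 2/2 satisfied
(2,0)B 3/3 satisfied
(2,1)B 3/3 satisfied
(2,2)B 2/4 not
(2,3)B 2/3 satisfied
(2,4)R 1/3 not
(3,0)B 1/1 satisfied
(3,2)R 0/1 not
(3,4)R 2/3 satisfied
(3,5)B 1/2 not
(4,1)R 0/1 not
(4,3)R 1/2 not
(4,4)R 2/4 not
(4,5)B 2/3 satisfied
(5,0)R 1/2 not
(5,1)B 2/4 not
(5,2)B 2/2 satisfied
(5,3)B 3/4 satisfied
(5,4)B 2/3 satisfied
(5,5)B 3/3 satisfied
(6,0)R 1/2 not
(6,1)B 1/2 not
(6,3)B 1/1 satisfied
(6,5)B 1/1 satisfied
For instance (0,0) has only 0/2 same-type neighbors, below 3/5.

No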